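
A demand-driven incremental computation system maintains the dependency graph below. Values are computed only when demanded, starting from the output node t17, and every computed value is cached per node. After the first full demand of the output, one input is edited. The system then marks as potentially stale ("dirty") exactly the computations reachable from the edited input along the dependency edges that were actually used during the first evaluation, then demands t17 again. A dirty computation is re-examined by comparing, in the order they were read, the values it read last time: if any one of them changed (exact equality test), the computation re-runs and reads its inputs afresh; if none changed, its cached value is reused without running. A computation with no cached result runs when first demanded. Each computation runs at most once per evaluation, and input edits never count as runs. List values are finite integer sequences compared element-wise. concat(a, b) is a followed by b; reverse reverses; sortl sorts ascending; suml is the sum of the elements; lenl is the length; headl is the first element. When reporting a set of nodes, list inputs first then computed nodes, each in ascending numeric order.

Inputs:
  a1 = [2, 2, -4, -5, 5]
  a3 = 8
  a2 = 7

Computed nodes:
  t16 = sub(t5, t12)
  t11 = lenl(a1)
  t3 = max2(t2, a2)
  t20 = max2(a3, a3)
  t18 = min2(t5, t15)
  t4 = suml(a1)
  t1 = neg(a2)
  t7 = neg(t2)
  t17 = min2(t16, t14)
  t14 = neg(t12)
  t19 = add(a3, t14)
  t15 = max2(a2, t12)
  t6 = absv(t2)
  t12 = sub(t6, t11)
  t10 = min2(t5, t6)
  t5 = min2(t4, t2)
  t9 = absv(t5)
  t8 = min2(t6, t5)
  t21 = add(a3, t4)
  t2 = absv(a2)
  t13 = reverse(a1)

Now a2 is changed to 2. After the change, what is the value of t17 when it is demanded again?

First evaluation (everything demanded from the output):
  t2 = absv(7) = 7
  t4 = suml([2, 2, -4, -5, 5]) = 0
  t5 = min2(0, 7) = 0
  t6 = absv(7) = 7
  t11 = lenl([2, 2, -4, -5, 5]) = 5
  t12 = sub(7, 5) = 2
  t14 = neg(2) = -2
  t16 = sub(0, 2) = -2
  t17 = min2(-2, -2) = -2

Propagation after the edit:
  t2: runs — a2 7->2; result 2.
  t5: runs — t2 7->2; result 0 (same value as before).
  t6: runs — t2 7->2; result 2.
  t12: runs — t6 7->2; result -3.
  t14: runs — t12 2->-3; result 3.
  t16: runs — t12 2->-3; result 3.
  t17: runs — t16 -2->3; t14 -2->3; result 3.

New value of t17: 3.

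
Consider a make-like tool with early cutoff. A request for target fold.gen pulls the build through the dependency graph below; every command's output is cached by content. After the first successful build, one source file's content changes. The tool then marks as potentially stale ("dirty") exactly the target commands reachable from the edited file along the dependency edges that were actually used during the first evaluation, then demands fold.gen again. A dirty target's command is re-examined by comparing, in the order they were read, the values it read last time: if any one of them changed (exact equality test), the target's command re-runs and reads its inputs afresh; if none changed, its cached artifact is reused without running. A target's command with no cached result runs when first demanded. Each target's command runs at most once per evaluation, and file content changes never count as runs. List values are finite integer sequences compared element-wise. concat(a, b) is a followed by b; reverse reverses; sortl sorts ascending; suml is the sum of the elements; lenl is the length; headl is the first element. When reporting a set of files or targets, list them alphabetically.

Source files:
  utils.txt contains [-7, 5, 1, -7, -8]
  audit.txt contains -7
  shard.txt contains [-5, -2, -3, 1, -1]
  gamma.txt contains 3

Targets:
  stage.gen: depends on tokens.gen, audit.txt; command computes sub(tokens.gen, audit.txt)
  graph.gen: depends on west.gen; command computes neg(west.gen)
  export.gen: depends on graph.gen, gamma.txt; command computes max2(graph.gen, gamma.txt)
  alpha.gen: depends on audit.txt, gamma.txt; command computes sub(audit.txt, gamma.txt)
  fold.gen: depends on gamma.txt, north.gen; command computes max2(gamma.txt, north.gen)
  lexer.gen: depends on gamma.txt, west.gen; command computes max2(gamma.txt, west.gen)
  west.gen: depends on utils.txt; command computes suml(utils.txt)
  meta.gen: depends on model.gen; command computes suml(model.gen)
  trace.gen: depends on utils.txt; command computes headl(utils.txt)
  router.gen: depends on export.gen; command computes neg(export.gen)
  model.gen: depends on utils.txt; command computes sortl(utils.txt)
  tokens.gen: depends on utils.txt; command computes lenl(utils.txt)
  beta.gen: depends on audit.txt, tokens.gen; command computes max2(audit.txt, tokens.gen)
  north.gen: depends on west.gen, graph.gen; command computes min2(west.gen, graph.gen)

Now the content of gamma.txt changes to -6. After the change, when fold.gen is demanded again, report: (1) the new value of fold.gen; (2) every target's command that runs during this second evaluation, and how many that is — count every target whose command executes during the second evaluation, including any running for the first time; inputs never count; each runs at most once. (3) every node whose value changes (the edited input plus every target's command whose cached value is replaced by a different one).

First demand of the output computes:
  west.gen = suml([-7, 5, 1, -7, -8]) = -16
  graph.gen = neg(-16) = 16
  north.gen = min2(-16, 16) = -16
  fold.gen = max2(3, -16) = 3

After the edit, cleaning proceeds:
  fold.gen: a read changed (gamma.txt 3->-6) — executes, giving -6.

Demanding fold.gen again yields -6.
1 target commands run: fold.gen.
The nodes whose values change: fold.gen, gamma.txt.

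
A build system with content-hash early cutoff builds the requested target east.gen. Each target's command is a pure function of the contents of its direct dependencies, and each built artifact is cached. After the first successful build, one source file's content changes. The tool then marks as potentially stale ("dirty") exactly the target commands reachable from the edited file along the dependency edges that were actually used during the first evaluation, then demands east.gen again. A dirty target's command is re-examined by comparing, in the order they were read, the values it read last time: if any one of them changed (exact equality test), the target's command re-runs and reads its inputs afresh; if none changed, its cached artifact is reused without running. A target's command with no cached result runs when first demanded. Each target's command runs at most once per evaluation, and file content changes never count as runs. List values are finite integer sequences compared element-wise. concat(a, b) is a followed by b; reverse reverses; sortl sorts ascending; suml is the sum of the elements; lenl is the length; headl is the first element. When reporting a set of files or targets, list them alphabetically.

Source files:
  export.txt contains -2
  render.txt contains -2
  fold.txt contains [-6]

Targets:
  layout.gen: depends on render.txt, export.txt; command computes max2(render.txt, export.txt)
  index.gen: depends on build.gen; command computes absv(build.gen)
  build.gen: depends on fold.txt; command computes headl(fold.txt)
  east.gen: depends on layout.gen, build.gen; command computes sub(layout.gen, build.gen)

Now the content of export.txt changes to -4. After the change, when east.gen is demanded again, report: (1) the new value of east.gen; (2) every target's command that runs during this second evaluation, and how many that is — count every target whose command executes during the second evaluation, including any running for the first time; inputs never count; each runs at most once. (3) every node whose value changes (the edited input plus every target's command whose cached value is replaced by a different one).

New value of east.gen: 4.
Target commands that run: layout.gen — 1 in total.
Values that change: export.txt.
Key observation: the change is absorbed at layout.gen — it re-runs but produces the same value, and the output's value is unchanged.

First evaluation (everything demanded from the output):
  build.gen = headl([-6]) = -6
  layout.gen = max2(-2, -2) = -2
  east.gen = sub(-2, -6) = 4

Propagation after the edit:
  layout.gen: runs — export.txt -2->-4; result -2 (same value as before).
  east.gen: checked — values it read are unchanged (layout.gen unchanged, build.gen unchanged); reused cached 4 without running.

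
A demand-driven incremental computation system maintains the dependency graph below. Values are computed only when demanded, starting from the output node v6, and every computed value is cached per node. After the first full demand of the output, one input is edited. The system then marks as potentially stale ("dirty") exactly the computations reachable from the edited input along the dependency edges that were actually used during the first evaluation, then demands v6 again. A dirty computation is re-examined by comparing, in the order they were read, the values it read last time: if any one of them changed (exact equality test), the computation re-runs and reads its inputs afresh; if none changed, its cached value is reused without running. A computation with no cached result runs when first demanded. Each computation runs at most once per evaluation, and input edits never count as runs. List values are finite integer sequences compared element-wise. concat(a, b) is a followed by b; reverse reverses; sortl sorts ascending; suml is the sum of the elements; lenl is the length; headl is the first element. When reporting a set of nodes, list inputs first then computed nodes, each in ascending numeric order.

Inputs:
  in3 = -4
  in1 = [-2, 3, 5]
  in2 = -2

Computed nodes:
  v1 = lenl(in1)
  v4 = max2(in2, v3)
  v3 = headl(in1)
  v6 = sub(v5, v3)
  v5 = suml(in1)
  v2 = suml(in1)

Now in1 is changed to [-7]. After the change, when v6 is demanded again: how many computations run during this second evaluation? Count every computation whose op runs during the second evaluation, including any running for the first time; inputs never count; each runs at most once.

Computations that run: v3, v5, v6 — 3 in total.

First evaluation (everything demanded from the output):
  v3 = headl([-2, 3, 5]) = -2
  v5 = suml([-2, 3, 5]) = 6
  v6 = sub(6, -2) = 8

Propagation after the edit:
  v3: runs — in1 [-2, 3, 5]->[-7]; result -7.
  v5: runs — in1 [-2, 3, 5]->[-7]; result -7.
  v6: runs — v5 6->-7; v3 -2->-7; result 0.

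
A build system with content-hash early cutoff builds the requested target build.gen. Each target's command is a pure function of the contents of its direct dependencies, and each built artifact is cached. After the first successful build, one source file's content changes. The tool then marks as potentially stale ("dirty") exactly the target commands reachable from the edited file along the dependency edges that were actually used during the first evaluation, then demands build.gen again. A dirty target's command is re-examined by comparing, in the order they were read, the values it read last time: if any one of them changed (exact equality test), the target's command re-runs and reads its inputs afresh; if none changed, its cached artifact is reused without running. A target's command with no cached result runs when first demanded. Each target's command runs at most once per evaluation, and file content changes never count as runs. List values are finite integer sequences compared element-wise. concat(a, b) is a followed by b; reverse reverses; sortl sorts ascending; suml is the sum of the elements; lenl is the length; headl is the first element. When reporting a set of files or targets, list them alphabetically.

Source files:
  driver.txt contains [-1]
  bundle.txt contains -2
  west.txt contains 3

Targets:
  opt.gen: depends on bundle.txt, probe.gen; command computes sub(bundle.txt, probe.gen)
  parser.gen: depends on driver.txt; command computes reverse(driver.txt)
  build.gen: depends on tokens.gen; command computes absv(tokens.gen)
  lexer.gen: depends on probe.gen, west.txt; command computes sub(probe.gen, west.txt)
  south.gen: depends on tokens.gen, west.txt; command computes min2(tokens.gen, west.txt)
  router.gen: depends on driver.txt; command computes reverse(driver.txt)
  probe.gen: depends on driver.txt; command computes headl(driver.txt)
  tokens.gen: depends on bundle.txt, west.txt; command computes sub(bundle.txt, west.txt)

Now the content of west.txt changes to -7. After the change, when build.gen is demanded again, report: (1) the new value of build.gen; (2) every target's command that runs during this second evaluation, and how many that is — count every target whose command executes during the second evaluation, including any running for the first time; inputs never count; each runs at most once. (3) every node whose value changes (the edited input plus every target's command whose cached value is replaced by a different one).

New value of build.gen: 5.
Target commands that run: build.gen, tokens.gen — 2 in total.
Values that change: tokens.gen, west.txt.

First evaluation (everything demanded from the output):
  tokens.gen = sub(-2, 3) = -5
  build.gen = absv(-5) = 5

Propagation after the edit:
  tokens.gen: runs — west.txt 3->-7; result 5.
  build.gen: runs — tokens.gen -5->5; result 5 (same value as before).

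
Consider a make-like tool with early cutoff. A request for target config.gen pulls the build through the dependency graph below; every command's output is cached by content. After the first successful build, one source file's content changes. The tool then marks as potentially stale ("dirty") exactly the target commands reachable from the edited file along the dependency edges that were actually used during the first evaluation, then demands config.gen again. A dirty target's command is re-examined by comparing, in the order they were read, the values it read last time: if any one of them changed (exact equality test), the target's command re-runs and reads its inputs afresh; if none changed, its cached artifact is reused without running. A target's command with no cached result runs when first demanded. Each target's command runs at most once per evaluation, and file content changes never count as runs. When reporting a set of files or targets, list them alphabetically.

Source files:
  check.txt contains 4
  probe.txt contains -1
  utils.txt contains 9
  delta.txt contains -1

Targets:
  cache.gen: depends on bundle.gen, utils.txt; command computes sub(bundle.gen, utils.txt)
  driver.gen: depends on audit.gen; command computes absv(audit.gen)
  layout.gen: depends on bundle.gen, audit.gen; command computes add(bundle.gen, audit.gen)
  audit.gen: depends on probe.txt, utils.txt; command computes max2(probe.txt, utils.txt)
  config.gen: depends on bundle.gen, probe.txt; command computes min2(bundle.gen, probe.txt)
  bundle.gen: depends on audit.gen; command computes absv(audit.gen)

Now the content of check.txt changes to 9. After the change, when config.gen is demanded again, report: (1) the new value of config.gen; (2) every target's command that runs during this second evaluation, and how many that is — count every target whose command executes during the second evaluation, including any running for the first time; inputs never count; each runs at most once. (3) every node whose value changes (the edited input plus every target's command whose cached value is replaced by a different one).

Demanding config.gen again yields -1.
0 target commands run: none.
The nodes whose values change: check.txt.
Note the shortcut — nothing in the graph depends on check.txt at all, so no recomputation happens.

First demand of the output computes:
  audit.gen = max2(-1, 9) = 9
  bundle.gen = absv(9) = 9
  config.gen = min2(9, -1) = -1

After the edit, cleaning proceeds:
  no node depends on check.txt at all; the second demand re-runs nothing.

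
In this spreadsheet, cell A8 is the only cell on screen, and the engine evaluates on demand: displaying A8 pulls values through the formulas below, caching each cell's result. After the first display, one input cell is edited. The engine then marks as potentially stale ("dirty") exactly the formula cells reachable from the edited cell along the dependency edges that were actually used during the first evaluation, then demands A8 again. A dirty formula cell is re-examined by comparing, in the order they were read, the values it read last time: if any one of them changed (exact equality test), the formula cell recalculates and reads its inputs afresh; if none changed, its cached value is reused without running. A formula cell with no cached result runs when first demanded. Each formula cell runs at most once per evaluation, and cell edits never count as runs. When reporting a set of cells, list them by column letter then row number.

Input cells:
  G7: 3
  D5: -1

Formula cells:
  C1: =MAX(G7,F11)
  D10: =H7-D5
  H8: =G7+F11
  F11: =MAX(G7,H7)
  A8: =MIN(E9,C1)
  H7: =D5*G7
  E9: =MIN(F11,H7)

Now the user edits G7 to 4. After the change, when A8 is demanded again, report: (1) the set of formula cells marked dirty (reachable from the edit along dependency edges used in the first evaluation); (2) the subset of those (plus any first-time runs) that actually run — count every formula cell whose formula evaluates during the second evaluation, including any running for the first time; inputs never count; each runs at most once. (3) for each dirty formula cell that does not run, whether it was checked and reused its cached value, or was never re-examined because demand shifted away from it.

Initial pass — values computed on the first demand:
  H7 = -1 * 3 = -3
  F11 = MAX(3, -3) = 3
  C1 = MAX(3, 3) = 3
  E9 = MIN(3, -3) = -3
  A8 = MIN(-3, 3) = -3

Second demand — change propagation:
  H7: re-runs because G7 3->4; new result -4.
  F11: re-runs because G7 3->4; H7 -3->-4; new result 4.
  C1: re-runs because G7 3->4; F11 3->4; new result 4.
  E9: re-runs because F11 3->4; H7 -3->-4; new result -4.
  A8: re-runs because E9 -3->-4; C1 3->4; new result -4.

Dirty set: A8, C1, E9, F11, H7.
Run set: A8, C1, E9, F11, H7 (5 run).
All dirty formula cells ended up running.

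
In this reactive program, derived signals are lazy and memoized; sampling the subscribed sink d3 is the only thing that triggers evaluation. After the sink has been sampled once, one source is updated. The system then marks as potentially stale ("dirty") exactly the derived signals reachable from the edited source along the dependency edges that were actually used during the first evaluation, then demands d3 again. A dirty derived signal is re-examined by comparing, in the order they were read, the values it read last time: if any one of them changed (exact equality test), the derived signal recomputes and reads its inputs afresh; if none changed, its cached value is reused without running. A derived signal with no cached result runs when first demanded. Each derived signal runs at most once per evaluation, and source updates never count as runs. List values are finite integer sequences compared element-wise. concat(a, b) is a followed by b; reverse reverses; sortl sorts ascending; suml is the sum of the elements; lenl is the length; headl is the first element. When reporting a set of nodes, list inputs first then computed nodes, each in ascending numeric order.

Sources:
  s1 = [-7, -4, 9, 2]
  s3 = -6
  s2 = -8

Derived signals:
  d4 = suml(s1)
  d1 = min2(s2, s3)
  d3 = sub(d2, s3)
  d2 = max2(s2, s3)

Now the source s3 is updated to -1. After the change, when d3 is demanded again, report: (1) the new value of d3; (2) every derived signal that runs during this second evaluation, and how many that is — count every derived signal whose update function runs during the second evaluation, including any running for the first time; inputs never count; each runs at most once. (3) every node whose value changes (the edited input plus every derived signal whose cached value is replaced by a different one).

Demanding d3 again yields 0.
2 derived signals run: d2, d3.
The nodes whose values change: s3, d2.

First demand of the output computes:
  d2 = max2(-8, -6) = -6
  d3 = sub(-6, -6) = 0

After the edit, cleaning proceeds:
  d2: a read changed (s3 -6->-1) — executes, giving -1.
  d3: a read changed (d2 -6->-1; s3 -6->-1) — executes, giving 0 — identical to its old value.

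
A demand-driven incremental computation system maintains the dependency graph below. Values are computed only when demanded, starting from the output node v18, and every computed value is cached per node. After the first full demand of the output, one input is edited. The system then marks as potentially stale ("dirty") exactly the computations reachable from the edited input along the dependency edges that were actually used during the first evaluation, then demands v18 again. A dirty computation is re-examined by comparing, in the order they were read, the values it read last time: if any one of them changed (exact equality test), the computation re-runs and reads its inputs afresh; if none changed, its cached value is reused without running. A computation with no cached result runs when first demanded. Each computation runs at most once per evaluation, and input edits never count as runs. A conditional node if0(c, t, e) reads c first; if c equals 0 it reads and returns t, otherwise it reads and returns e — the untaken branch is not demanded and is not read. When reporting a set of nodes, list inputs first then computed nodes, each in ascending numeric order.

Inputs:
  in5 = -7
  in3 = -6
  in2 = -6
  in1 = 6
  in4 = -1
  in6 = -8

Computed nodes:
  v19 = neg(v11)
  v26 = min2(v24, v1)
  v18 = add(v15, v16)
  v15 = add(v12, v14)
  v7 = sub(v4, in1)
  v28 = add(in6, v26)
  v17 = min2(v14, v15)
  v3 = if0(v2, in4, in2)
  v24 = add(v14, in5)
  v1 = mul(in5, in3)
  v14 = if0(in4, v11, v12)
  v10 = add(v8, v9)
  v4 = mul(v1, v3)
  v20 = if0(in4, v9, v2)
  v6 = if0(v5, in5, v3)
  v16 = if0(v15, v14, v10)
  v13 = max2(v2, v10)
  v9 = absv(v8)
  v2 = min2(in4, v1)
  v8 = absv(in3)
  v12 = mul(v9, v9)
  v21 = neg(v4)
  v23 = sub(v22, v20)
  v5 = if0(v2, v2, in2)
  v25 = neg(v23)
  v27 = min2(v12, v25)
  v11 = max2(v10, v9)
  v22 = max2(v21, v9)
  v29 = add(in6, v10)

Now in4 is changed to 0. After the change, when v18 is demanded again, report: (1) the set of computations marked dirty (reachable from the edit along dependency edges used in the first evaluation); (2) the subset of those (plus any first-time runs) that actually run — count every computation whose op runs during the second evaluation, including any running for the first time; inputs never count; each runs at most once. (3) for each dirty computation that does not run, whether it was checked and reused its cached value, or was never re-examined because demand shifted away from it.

Marked dirty: v14, v15, v16, v18.
Computations that run: v11, v14, v15, v16, v18 — 5 in total.
Every dirty computation ran.
Key observation: a condition flipped, so demand reaches new nodes — v11 runs for the first time.

First evaluation (everything demanded from the output):
  v8 = absv(-6) = 6
  v9 = absv(6) = 6
  v10 = add(6, 6) = 12
  v12 = mul(6, 6) = 36
  v14 = if0(in4=-1 -> else branch v12) = 36
  v15 = add(36, 36) = 72
  v16 = if0(v15=72 -> else branch v10) = 12
  v18 = add(72, 12) = 84

Propagation after the edit:
  v11: demanded for the first time — runs, produces 12.
  v14: runs — in4 -1->0; result 12.
  v15: runs — v14 36->12; result 48.
  v16: runs — v15 72->48; result 12 (same value as before).
  v18: runs — v15 72->48; result 60.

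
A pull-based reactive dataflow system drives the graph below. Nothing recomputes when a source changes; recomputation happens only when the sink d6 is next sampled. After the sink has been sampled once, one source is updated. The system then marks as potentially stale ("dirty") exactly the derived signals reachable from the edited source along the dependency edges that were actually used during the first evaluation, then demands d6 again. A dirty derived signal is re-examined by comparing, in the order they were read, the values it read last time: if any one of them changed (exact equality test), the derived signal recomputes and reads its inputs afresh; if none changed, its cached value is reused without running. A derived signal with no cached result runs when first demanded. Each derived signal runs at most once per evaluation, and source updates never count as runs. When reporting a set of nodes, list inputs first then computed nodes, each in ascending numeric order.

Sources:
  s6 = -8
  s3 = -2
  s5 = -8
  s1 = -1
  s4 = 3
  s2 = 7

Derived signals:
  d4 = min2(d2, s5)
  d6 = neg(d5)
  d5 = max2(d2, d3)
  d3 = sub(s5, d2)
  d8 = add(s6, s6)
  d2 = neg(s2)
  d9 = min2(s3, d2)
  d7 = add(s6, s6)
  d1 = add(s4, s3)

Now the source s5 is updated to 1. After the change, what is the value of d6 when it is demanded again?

First evaluation (everything demanded from the output):
  d2 = neg(7) = -7
  d3 = sub(-8, -7) = -1
  d5 = max2(-7, -1) = -1
  d6 = neg(-1) = 1

Propagation after the edit:
  d3: runs — s5 -8->1; result 8.
  d5: runs — d3 -1->8; result 8.
  d6: runs — d5 -1->8; result -8.

New value of d6: -8.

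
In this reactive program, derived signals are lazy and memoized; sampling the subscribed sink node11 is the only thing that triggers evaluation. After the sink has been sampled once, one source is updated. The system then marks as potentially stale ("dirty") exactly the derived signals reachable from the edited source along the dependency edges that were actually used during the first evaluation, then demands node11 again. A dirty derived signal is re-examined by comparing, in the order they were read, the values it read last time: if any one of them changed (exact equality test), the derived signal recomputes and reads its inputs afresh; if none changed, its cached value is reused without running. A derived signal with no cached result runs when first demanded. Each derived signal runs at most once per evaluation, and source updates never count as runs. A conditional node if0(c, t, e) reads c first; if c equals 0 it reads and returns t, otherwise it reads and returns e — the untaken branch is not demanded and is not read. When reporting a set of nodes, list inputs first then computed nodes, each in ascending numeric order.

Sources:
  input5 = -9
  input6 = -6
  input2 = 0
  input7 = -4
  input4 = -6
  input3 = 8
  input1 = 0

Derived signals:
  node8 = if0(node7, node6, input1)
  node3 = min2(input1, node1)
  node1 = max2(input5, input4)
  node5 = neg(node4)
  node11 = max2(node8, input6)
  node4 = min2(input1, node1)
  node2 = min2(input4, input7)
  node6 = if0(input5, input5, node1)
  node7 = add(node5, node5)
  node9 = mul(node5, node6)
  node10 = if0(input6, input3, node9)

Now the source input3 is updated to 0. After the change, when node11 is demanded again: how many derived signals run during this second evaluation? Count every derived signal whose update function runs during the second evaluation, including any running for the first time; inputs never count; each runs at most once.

First demand of the output computes:
  node1 = max2(-9, -6) = -6
  node4 = min2(0, -6) = -6
  node5 = neg(-6) = 6
  node7 = add(6, 6) = 12
  node8 = if0(node7=12 -> else branch input1) = 0
  node11 = max2(0, -6) = 0

After the edit, cleaning proceeds:
  input3 only reaches undemanded nodes; the second demand re-runs nothing.

Note the shortcut — input3 feeds only undemanded nodes, so no recomputation happens.

0 derived signals run: none.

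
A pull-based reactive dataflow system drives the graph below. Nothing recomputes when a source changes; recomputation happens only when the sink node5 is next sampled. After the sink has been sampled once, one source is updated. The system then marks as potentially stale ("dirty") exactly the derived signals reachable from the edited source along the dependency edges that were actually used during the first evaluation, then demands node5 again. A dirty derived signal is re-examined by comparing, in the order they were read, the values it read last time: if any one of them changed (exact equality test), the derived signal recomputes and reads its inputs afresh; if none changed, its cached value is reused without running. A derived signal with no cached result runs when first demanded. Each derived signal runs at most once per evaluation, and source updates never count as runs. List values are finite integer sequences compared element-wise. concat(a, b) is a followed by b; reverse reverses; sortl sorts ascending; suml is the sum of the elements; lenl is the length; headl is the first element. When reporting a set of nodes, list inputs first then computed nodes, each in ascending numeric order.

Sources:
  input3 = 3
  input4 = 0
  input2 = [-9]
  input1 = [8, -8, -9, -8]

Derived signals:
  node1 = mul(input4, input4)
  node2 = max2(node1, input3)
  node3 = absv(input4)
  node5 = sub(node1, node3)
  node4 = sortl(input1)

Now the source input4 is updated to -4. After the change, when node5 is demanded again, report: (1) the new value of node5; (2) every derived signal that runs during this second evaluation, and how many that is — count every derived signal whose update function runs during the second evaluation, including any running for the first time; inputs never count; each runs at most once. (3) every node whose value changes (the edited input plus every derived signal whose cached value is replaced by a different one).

First evaluation (everything demanded from the output):
  node1 = mul(0, 0) = 0
  node3 = absv(0) = 0
  node5 = sub(0, 0) = 0

Propagation after the edit:
  node1: runs — input4 0->-4; input4 0->-4; result 16.
  node3: runs — input4 0->-4; result 4.
  node5: runs — node1 0->16; node3 0->4; result 12.

New value of node5: 12.
Derived signals that run: node1, node3, node5 — 3 in total.
Values that change: input4, node1, node3, node5.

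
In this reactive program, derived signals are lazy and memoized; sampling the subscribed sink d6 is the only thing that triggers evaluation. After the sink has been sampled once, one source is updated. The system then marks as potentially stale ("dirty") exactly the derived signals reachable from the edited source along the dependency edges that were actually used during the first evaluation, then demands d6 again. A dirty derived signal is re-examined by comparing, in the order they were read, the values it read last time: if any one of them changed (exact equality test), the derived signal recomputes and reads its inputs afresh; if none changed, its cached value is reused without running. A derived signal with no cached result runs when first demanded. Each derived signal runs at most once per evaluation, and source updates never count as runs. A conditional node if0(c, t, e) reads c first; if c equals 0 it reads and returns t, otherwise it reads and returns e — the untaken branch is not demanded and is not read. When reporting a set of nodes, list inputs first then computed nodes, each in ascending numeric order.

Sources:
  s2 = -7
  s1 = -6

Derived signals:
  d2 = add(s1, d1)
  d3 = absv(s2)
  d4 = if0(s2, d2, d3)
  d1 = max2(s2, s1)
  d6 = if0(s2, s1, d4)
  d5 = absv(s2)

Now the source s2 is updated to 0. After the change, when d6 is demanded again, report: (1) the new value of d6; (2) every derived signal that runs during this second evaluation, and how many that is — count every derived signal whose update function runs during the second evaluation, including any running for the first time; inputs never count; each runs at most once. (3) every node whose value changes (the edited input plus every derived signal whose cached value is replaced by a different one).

First demand of the output computes:
  d3 = absv(-7) = 7
  d4 = if0(s2=-7 -> else branch d3) = 7
  d6 = if0(s2=-7 -> else branch d4) = 7

After the edit, cleaning proceeds:
  d3: stays stale; no demand reaches it after the flip.
  d4: stays stale; no demand reaches it after the flip.
  d6: a read changed (s2 -7->0) — executes, giving -6.

Note the branch switch — demand abandons d3, d4, which are never re-examined.

Demanding d6 again yields -6.
1 derived signals run: d6.
The nodes whose values change: s2, d6.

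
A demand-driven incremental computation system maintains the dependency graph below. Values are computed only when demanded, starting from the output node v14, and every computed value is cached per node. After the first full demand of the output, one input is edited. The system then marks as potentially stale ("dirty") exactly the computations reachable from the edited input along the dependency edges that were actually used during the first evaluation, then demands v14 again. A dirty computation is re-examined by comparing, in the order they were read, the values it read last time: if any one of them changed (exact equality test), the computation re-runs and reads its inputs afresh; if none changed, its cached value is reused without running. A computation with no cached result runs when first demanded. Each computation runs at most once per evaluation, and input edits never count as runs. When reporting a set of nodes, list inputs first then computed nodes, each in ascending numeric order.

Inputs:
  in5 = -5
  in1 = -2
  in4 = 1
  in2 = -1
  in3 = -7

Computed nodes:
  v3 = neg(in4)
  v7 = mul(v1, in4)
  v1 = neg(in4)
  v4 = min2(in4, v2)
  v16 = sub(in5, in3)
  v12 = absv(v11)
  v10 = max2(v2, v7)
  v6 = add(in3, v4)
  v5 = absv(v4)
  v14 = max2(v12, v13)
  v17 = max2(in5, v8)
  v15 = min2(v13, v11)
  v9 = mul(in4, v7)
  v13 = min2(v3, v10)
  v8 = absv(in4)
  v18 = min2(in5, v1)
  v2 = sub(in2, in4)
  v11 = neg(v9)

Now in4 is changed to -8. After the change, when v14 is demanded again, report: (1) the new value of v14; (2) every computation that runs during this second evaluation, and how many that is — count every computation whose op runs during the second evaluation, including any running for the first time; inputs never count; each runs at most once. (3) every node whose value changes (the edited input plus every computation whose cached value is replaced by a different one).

New value of v14: 512.
Computations that run: v1, v2, v3, v7, v9, v10, v11, v12, v13, v14 — 10 in total.
Values that change: in4, v1, v2, v3, v7, v9, v10, v11, v12, v13, v14.

First evaluation (everything demanded from the output):
  v1 = neg(1) = -1
  v2 = sub(-1, 1) = -2
  v3 = neg(1) = -1
  v7 = mul(-1, 1) = -1
  v9 = mul(1, -1) = -1
  v10 = max2(-2, -1) = -1
  v11 = neg(-1) = 1
  v12 = absv(1) = 1
  v13 = min2(-1, -1) = -1
  v14 = max2(1, -1) = 1

Propagation after the edit:
  v1: runs — in4 1->-8; result 8.
  v2: runs — in4 1->-8; result 7.
  v3: runs — in4 1->-8; result 8.
  v7: runs — v1 -1->8; in4 1->-8; result -64.
  v9: runs — in4 1->-8; v7 -1->-64; result 512.
  v10: runs — v2 -2->7; v7 -1->-64; result 7.
  v11: runs — v9 -1->512; result -512.
  v12: runs — v11 1->-512; result 512.
  v13: runs — v3 -1->8; v10 -1->7; result 7.
  v14: runs — v12 1->512; v13 -1->7; result 512.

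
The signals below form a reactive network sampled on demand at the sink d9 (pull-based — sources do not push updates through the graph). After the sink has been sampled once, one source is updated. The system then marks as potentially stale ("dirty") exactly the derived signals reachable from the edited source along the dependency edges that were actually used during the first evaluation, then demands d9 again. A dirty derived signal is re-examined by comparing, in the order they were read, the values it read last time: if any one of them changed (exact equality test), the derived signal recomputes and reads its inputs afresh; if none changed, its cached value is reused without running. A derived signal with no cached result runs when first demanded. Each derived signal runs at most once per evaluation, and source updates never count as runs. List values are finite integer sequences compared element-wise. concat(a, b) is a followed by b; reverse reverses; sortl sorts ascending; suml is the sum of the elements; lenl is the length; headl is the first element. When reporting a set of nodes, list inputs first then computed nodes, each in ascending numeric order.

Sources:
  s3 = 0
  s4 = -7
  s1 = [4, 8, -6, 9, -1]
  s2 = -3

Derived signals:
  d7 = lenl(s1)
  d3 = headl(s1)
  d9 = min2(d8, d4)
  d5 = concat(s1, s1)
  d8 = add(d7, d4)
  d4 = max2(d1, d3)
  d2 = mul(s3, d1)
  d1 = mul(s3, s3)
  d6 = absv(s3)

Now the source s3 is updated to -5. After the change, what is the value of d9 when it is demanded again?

Initial pass — values computed on the first demand:
  d1 = mul(0, 0) = 0
  d3 = headl([4, 8, -6, 9, -1]) = 4
  d4 = max2(0, 4) = 4
  d7 = lenl([4, 8, -6, 9, -1]) = 5
  d8 = add(5, 4) = 9
  d9 = min2(9, 4) = 4

Second demand — change propagation:
  d1: re-runs because s3 0->-5; s3 0->-5; new result 25.
  d4: re-runs because d1 0->25; new result 25.
  d8: re-runs because d4 4->25; new result 30.
  d9: re-runs because d8 9->30; d4 4->25; new result 25.

d9 now evaluates to 25.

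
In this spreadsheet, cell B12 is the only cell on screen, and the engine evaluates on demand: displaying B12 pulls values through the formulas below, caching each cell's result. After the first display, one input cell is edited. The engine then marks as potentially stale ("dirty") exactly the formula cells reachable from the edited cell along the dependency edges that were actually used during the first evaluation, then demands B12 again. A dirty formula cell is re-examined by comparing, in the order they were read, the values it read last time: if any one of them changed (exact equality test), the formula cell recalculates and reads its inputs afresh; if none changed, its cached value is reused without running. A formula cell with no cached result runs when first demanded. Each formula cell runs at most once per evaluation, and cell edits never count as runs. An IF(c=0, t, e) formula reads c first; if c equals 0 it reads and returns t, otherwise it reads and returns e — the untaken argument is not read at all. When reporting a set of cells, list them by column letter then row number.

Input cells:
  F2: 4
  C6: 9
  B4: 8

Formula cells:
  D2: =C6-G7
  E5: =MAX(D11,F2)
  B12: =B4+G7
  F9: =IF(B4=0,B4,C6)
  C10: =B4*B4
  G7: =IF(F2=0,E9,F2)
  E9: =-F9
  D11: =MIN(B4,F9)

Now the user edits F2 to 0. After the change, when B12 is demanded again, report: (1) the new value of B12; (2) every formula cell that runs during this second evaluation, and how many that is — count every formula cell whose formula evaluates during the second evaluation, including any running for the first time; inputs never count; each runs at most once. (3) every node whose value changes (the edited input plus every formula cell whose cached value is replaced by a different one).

B12 now evaluates to -1.
Run set: B12, E9, F9, G7 (4 run).
Changed values: B12, F2, G7.
The important point: the flipped condition pulls in fresh nodes; E9, F9 run for the first time.

Initial pass — values computed on the first demand:
  G7 = IF(F2=0: F2=4 -> else branch F2) = 4
  B12 = 8 + 4 = 12

Second demand — change propagation:
  F9: newly demanded (no cache) — executes and yields 9.
  E9: newly demanded (no cache) — executes and yields -9.
  G7: re-runs because F2 4->0; F2 4->0; new result -9.
  B12: re-runs because G7 4->-9; new result -1.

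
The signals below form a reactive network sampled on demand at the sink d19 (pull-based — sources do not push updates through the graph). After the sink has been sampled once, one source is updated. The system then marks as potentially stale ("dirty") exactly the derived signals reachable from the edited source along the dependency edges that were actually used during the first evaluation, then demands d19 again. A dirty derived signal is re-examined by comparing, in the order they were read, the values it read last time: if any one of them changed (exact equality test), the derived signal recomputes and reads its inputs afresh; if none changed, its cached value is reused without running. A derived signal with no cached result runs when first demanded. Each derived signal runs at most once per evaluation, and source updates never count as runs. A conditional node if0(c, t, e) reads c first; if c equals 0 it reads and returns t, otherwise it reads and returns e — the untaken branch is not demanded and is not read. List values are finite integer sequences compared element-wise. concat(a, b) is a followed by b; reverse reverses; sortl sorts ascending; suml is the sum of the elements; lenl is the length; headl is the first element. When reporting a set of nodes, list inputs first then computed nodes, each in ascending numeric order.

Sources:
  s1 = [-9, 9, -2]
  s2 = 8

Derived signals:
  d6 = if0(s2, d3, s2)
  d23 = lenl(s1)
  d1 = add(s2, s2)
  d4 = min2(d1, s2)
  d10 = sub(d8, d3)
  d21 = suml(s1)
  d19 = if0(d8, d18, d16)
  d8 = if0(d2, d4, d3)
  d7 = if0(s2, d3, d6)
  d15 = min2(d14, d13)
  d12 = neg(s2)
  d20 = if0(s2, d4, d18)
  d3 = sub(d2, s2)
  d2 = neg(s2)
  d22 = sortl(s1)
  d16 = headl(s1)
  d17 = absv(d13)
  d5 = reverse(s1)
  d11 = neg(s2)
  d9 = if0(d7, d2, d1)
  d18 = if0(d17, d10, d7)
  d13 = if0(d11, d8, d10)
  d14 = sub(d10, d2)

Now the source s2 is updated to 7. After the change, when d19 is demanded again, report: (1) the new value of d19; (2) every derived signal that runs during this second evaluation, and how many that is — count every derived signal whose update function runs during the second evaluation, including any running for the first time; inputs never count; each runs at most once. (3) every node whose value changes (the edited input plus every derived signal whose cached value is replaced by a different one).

Initial pass — values computed on the first demand:
  d2 = neg(8) = -8
  d3 = sub(-8, 8) = -16
  d8 = if0(d2=-8 -> else branch d3) = -16
  d16 = headl([-9, 9, -2]) = -9
  d19 = if0(d8=-16 -> else branch d16) = -9

Second demand — change propagation:
  d2: re-runs because s2 8->7; new result -7.
  d3: re-runs because d2 -8->-7; s2 8->7; new result -14.
  d8: re-runs because d2 -8->-7; d3 -16->-14; new result -14.
  d19: re-runs because d8 -16->-14; new result -9 (unchanged).

d19 now evaluates to -9.
Run set: d2, d3, d8, d19 (4 run).
Changed values: s2, d2, d3, d8.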